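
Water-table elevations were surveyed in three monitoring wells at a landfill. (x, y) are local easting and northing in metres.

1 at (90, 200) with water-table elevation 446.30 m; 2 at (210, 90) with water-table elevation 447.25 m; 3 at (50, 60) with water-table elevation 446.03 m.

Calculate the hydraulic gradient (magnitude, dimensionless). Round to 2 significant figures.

Differences from 1: to 2 (Δx, Δy, Δh) = (120, -110, +0.95); to 3 = (-40, -140, -0.27).
Solve a·Δx + b·Δy = Δh: det = 120·(-140) − (-40)·(-110) = -21200.
∂h/∂x = [(+0.95)·(-140) − (-0.27)·(-110)] / -21200 = +0.007675
∂h/∂y = [120·(-0.27) − (-40)·(+0.95)] / -21200 = -0.0002642
|∇h| = √(0.007675² + -0.0002642²) = 0.00768

0.0077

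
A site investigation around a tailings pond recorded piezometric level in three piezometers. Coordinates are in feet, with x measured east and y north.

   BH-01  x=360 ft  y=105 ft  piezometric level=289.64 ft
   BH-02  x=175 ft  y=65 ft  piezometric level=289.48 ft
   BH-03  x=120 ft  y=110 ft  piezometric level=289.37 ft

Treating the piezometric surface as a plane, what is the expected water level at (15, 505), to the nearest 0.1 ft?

288.8 ft

Three-point gradient (reference BH-01): Δ to BH-02 = (-185, -40, -0.16), Δ to BH-03 = (-240, 5, -0.27).
∂h/∂x = +0.001102, ∂h/∂y = -0.001097 (det = -10525).
h(15, 505) = 289.64 + (+0.001102)·(-345) + (-0.001097)·(400) = 289.64 -0.380 -0.439 = 288.821 ft.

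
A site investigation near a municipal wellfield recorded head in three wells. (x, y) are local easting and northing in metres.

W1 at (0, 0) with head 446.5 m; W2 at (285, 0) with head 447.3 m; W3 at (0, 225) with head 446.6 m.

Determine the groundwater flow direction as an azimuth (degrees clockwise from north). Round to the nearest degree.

261°

∂h/∂x = (447.3 − 446.5) / (285 − 0) = +0.002807
∂h/∂y = (446.6 − 446.5) / (225 − 0) = +0.0004444
Flow direction (−∇h) has components (-0.002807 E, -0.0004444 N).
Azimuth = atan2(E, N) = atan2(-0.002807, -0.0004444) = 261.0° ≈ 261°.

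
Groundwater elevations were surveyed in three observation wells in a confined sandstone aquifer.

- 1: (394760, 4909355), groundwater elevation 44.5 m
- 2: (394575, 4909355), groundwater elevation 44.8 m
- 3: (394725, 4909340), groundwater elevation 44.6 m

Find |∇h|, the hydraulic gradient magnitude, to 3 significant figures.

Differences from 1: to 2 (Δx, Δy, Δh) = (-185, 0, +0.3); to 3 = (-35, -15, +0.1).
Solve a·Δx + b·Δy = Δh: det = (-185)·(-15) − (-35)·0 = 2775.
∂h/∂x = [(+0.3)·(-15) − (+0.1)·0] / 2775 = -0.001622
∂h/∂y = [(-185)·(+0.1) − (-35)·(+0.3)] / 2775 = -0.002883
|∇h| = √(-0.001622² + -0.002883²) = 0.003308

0.00331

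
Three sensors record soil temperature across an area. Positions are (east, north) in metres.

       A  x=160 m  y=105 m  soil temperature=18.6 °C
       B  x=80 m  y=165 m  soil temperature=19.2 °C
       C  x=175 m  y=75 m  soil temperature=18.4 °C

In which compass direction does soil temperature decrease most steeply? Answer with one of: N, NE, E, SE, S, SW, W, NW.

SE

Three-point gradient (reference A): Δ to B = (-80, 60, +0.6), Δ to C = (15, -30, -0.2).
∂T/∂x = -0.004000, ∂T/∂y = +0.004667 (det = 1500).
Steepest decrease is along −∇f = (+0.004000 E, -0.004667 N) → southeast.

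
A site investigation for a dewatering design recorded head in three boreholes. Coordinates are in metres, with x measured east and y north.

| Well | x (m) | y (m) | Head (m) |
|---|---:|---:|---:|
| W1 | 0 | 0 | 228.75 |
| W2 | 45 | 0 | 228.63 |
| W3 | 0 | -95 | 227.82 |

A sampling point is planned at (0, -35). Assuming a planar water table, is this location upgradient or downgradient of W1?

∂h/∂x = (228.63 − 228.75) / (45 − 0) = -0.002667
∂h/∂y = (227.82 − 228.75) / (-95 − 0) = +0.009789
Head at (0, -35) = 228.75 + (-0.002667)·(0) + (+0.009789)·(-35) = 228.41 m.
That is lower than the 228.75 m at W1, so the point is downgradient.

downgradient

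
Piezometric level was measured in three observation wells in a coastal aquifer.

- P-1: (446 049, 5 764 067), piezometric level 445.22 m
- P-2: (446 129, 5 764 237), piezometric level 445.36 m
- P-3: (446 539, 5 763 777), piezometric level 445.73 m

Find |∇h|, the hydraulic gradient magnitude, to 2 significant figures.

0.0012

Taking P-1 as reference: P-2−P-1 = (80, 170, +0.14); P-3−P-1 = (490, -290, +0.51).
Determinant of the coordinate differences = 80·(-290) − 490·170 = -106500.
∂h/∂x = [(+0.14)·(-290) − (+0.51)·170] / -106500 = +0.001195
∂h/∂y = [80·(+0.51) − 490·(+0.14)] / -106500 = +0.0002610
|∇h| = √(0.001195² + 0.0002610²) = 0.001223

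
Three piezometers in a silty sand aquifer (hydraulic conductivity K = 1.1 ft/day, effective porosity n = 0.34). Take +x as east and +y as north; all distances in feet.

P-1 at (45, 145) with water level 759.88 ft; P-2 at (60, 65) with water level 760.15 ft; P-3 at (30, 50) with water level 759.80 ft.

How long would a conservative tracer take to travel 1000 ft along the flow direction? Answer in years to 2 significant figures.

With h = a·x + b·y + c and P-1 as origin, the differences give:
  15·a + (-80)·b = +0.27
  (-15)·a + (-95)·b = -0.08
Eliminate b (×(-95) and ×(-80), subtract): -2625·a = -32.050 → a = ∂h/∂x = +0.01221
Back-substitute: b = ∂h/∂y = -0.001086.
|∇h| = √(0.01221² + -0.001086²) = 0.01226
Seepage velocity v = K·i/n = 1.1 × 0.01226 / 0.34 = 0.03966 ft/day.
t = 1000 / 0.03966 = 2.521e+04 days = 69 years.

69 years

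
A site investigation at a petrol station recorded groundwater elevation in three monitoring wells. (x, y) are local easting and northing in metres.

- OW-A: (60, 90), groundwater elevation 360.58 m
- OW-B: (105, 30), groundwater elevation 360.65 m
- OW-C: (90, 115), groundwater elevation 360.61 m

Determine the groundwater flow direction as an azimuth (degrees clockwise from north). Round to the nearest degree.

Taking OW-A as reference: OW-B−OW-A = (45, -60, +0.07); OW-C−OW-A = (30, 25, +0.03).
Determinant of the coordinate differences = 45·25 − 30·(-60) = 2925.
∂h/∂x = [(+0.07)·25 − (+0.03)·(-60)] / 2925 = +0.001214
∂h/∂y = [45·(+0.03) − 30·(+0.07)] / 2925 = -0.0002564
Flow direction (−∇h) has components (-0.001214 E, +0.0002564 N).
Azimuth = atan2(E, N) = atan2(-0.001214, +0.0002564) = 281.9° ≈ 282°.

282°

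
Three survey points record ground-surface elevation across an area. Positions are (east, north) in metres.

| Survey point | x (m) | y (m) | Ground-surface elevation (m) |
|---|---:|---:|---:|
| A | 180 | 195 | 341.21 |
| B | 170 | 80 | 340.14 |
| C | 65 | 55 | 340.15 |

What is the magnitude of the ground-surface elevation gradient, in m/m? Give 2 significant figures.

Three-point gradient (reference A): Δ to B = (-10, -115, -1.07), Δ to C = (-115, -140, -1.06).
∂z/∂x = -0.002359, ∂z/∂y = +0.009510 (det = -11825).
|∇f| = √(-0.002359² + 0.009510²) = 0.009798 m/m

0.0098 m/m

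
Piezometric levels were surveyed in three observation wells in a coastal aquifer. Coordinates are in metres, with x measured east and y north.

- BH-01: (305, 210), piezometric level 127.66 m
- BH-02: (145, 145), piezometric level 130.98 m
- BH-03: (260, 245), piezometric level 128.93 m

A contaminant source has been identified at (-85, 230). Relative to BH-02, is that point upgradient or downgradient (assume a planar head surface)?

With h = a·x + b·y + c and BH-01 as origin, the differences give:
  (-160)·a + (-65)·b = +3.32
  (-45)·a + 35·b = +1.27
Eliminate b (×35 and ×(-65), subtract): -8525·a = 198.750 → a = ∂h/∂x = -0.02331
Back-substitute: b = ∂h/∂y = +0.006311.
Head at (-85, 230) = 127.66 + (-0.02331)·(-390) + (+0.006311)·(20) = 136.88 m.
That is higher than the 130.98 m at BH-02, so the point is upgradient.

upgradient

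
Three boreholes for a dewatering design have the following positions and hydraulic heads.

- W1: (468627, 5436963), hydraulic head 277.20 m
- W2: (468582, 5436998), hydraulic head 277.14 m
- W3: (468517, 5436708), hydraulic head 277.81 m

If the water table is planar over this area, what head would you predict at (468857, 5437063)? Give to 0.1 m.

276.9 m

Taking W1 as reference: W2−W1 = (-45, 35, -0.06); W3−W1 = (-110, -255, +0.61).
Solve a·Δx + b·Δy = Δh: det = (-45)·(-255) − (-110)·35 = 15325.
∂h/∂x = [(-0.06)·(-255) − (+0.61)·35] / 15325 = -0.0003948
∂h/∂y = [(-45)·(+0.61) − (-110)·(-0.06)] / 15325 = -0.002222
h(468857, 5437063) = 277.20 + (-0.0003948)·(230) + (-0.002222)·(100) = 277.20 -0.091 -0.222 = 276.887 m.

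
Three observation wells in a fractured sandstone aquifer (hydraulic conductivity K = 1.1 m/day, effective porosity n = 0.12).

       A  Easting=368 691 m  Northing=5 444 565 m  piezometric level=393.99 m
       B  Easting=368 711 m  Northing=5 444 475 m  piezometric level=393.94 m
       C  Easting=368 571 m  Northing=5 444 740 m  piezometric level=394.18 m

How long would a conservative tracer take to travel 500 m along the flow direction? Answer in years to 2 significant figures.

130 years

Taking A as reference: B−A = (20, -90, -0.05); C−A = (-120, 175, +0.19).
Determinant of the coordinate differences = 20·175 − (-120)·(-90) = -7300.
∂h/∂x = [(-0.05)·175 − (+0.19)·(-90)] / -7300 = -0.001144
∂h/∂y = [20·(+0.19) − (-120)·(-0.05)] / -7300 = +0.0003014
|∇h| = √(-0.001144² + 0.0003014²) = 0.001183
Seepage velocity v = K·i/n = 1.1 × 0.001183 / 0.12 = 0.01084 m/day.
t = 500 / 0.01084 = 4.613e+04 days = 126 years.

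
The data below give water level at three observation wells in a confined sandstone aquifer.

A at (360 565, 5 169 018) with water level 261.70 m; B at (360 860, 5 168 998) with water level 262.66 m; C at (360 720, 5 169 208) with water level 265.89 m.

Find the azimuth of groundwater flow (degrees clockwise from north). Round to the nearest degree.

194°

With h = a·x + b·y + c and A as origin, the differences give:
  295·a + (-20)·b = +0.96
  155·a + 190·b = +4.19
Eliminate b (×190 and ×(-20), subtract): 59150·a = 266.200 → a = ∂h/∂x = +0.004500
Back-substitute: b = ∂h/∂y = +0.01838.
Flow direction (−∇h) has components (-0.004500 E, -0.01838 N).
Azimuth = atan2(E, N) = atan2(-0.004500, -0.01838) = 193.8° ≈ 194°.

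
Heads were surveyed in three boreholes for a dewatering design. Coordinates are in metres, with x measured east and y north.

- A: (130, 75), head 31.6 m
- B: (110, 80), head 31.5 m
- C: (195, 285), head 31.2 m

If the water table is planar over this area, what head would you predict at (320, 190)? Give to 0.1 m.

32.0 m

With h = a·x + b·y + c and A as origin, the differences give:
  (-20)·a + 5·b = -0.1
  65·a + 210·b = -0.4
Eliminate b (×210 and ×5, subtract): -4525·a = -19.00 → a = ∂h/∂x = +0.004199
Back-substitute: b = ∂h/∂y = -0.003204.
h(320, 190) = 31.6 + (+0.004199)·(190) + (-0.003204)·(115) = 31.6 +0.798 -0.369 = 32.029 m.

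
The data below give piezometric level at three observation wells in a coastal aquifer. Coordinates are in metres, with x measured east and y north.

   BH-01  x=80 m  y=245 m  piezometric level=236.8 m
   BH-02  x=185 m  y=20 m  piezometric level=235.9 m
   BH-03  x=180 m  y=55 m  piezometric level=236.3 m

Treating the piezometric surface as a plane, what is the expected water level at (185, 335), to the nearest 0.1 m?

Differences from BH-01: to BH-02 (Δx, Δy, Δh) = (105, -225, -0.9); to BH-03 = (100, -190, -0.5).
Solve a·Δx + b·Δy = Δh: det = 105·(-190) − 100·(-225) = 2550.
∂h/∂x = [(-0.9)·(-190) − (-0.5)·(-225)] / 2550 = +0.02294
∂h/∂y = [105·(-0.5) − 100·(-0.9)] / 2550 = +0.01471
h(185, 335) = 236.8 + (+0.02294)·(105) + (+0.01471)·(90) = 236.8 +2.409 +1.324 = 240.532 m.

240.5 m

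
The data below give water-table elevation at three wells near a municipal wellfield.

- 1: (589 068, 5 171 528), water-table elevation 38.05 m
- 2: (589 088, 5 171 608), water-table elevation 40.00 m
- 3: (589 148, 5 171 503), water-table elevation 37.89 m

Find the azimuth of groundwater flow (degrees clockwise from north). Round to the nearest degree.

Taking 1 as reference: 2−1 = (20, 80, +1.95); 3−1 = (80, -25, -0.16).
Solve a·Δx + b·Δy = Δh: det = 20·(-25) − 80·80 = -6900.
∂h/∂x = [(+1.95)·(-25) − (-0.16)·80] / -6900 = +0.005210
∂h/∂y = [20·(-0.16) − 80·(+1.95)] / -6900 = +0.02307
Flow direction (−∇h) has components (-0.005210 E, -0.02307 N).
Azimuth = atan2(E, N) = atan2(-0.005210, -0.02307) = 192.7° ≈ 193°.

193°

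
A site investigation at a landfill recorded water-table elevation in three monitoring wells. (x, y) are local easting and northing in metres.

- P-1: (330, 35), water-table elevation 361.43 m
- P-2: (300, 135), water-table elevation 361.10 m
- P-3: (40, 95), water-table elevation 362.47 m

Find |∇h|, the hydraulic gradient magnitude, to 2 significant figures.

0.0065

Three-point gradient (reference P-1): Δ to P-2 = (-30, 100, -0.33), Δ to P-3 = (-290, 60, +1.04).
∂h/∂x = -0.004551, ∂h/∂y = -0.004665 (det = 27200).
|∇h| = √(-0.004551² + -0.004665²) = 0.006517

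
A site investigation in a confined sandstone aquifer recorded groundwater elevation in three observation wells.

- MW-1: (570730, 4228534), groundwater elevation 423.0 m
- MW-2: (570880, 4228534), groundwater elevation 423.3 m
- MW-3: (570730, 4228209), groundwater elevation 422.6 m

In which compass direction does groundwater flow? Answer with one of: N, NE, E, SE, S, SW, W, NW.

SW

∂h/∂x = (423.3 − 423.0) / (570880 − 570730) = +0.002000
∂h/∂y = (422.6 − 423.0) / (4228209 − 4228534) = +0.001231
Flow = −∇h = (-0.002000 east, -0.001231 north), which points southwest.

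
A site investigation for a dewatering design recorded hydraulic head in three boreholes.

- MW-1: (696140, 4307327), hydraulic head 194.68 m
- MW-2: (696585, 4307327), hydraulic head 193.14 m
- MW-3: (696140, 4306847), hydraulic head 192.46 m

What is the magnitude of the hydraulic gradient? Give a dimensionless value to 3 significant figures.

∂h/∂x = (193.14 − 194.68) / (696585 − 696140) = -0.003461
∂h/∂y = (192.46 − 194.68) / (4306847 − 4307327) = +0.004625
|∇h| = √(-0.003461² + 0.004625²) = 0.005777

0.00578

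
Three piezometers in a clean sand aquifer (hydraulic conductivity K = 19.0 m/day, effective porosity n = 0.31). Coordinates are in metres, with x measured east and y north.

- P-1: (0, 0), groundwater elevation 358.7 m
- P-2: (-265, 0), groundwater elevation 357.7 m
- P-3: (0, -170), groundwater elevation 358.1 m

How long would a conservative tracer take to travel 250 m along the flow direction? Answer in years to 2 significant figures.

2.2 years

∂h/∂x = (357.7 − 358.7) / (-265 − 0) = +0.003774
∂h/∂y = (358.1 − 358.7) / (-170 − 0) = +0.003529
|∇h| = √(0.003774² + 0.003529²) = 0.005167
Seepage velocity v = K·i/n = 19.0 × 0.005167 / 0.31 = 0.3167 m/day.
t = 250 / 0.3167 = 789.4 days = 2.16 years.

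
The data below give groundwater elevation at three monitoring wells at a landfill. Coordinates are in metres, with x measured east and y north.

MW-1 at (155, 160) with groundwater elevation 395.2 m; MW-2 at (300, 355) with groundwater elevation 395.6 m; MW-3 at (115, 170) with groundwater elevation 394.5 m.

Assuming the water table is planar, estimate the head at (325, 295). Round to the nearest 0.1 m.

Three-point gradient (reference MW-1): Δ to MW-2 = (145, 195, +0.4), Δ to MW-3 = (-40, 10, -0.7).
∂h/∂x = +0.01519, ∂h/∂y = -0.009243 (det = 9250).
h(325, 295) = 395.2 + (+0.01519)·(170) + (-0.009243)·(135) = 395.2 +2.582 -1.248 = 396.534 m.

396.5 m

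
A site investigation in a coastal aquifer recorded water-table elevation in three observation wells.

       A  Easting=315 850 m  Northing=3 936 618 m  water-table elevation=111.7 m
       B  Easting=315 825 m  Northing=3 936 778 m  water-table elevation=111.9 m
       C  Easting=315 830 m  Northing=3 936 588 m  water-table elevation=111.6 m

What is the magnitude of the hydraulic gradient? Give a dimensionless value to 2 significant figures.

0.0030

With h = a·x + b·y + c and A as origin, the differences give:
  (-25)·a + 160·b = +0.2
  (-20)·a + (-30)·b = -0.1
Eliminate b (×(-30) and ×160, subtract): 3950·a = 10.00 → a = ∂h/∂x = +0.002532
Back-substitute: b = ∂h/∂y = +0.001646.
|∇h| = √(0.002532² + 0.001646²) = 0.00302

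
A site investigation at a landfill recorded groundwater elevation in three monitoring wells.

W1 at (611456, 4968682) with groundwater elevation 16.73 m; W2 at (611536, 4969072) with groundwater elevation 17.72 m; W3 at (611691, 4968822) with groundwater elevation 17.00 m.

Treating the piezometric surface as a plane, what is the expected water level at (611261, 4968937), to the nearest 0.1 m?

With h = a·x + b·y + c and W1 as origin, the differences give:
  80·a + 390·b = +0.99
  235·a + 140·b = +0.27
Eliminate b (×140 and ×390, subtract): -80450·a = 33.300 → a = ∂h/∂x = -0.0004139
Back-substitute: b = ∂h/∂y = +0.002623.
h(611261, 4968937) = 16.73 + (-0.0004139)·(-195) + (+0.002623)·(255) = 16.73 +0.081 +0.669 = 17.480 m.

17.5 m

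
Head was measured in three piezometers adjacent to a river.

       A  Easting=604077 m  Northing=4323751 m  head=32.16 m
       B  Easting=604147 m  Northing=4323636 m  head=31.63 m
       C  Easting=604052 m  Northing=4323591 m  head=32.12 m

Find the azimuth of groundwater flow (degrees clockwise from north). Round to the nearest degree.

With h = a·x + b·y + c and A as origin, the differences give:
  70·a + (-115)·b = -0.53
  (-25)·a + (-160)·b = -0.04
Eliminate b (×(-160) and ×(-115), subtract): -14075·a = 80.200 → a = ∂h/∂x = -0.005698
Back-substitute: b = ∂h/∂y = +0.001140.
Flow direction (−∇h) has components (+0.005698 E, -0.001140 N).
Azimuth = atan2(E, N) = atan2(+0.005698, -0.001140) = 101.3° ≈ 101°.

101°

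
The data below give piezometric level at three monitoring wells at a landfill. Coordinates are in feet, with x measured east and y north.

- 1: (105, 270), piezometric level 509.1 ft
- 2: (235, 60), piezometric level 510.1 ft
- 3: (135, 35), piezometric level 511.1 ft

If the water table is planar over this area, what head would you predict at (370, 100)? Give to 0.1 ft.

Three-point gradient (reference 1): Δ to 2 = (130, -210, +1.0), Δ to 3 = (30, -235, +2.0).
∂h/∂x = -0.007629, ∂h/∂y = -0.009485 (det = -24250).
h(370, 100) = 509.1 + (-0.007629)·(265) + (-0.009485)·(-170) = 509.1 -2.022 +1.612 = 508.691 ft.

508.7 ft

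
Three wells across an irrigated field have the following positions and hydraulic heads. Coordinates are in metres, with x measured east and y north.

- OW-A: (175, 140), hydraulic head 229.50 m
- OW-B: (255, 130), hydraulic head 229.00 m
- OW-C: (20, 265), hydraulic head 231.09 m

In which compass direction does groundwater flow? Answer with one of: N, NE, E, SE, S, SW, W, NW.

Three-point gradient (reference OW-A): Δ to OW-B = (80, -10, -0.50), Δ to OW-C = (-155, 125, +1.59).
∂h/∂x = -0.005515, ∂h/∂y = +0.005882 (det = 8450).
Flow = −∇h = (+0.005515 east, -0.005882 north), which points southeast.

SE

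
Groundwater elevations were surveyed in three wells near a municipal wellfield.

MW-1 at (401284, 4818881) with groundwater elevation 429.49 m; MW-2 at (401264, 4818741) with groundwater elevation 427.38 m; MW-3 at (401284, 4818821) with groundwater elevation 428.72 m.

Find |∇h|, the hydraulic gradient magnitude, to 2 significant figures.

0.020

With h = a·x + b·y + c and MW-1 as origin, the differences give:
  (-20)·a + (-140)·b = -2.11
  0·a + (-60)·b = -0.77
Eliminate b (×(-60) and ×(-140), subtract): 1200·a = 18.800 → a = ∂h/∂x = +0.01567
Back-substitute: b = ∂h/∂y = +0.01283.
|∇h| = √(0.01567² + 0.01283²) = 0.02025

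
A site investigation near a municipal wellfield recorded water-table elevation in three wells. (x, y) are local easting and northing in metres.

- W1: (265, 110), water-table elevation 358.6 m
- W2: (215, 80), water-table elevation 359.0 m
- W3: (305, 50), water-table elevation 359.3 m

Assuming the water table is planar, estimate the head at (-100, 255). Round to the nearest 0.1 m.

357.1 m

Differences from W1: to W2 (Δx, Δy, Δh) = (-50, -30, +0.4); to W3 = (40, -60, +0.7).
Determinant of the coordinate differences = (-50)·(-60) − 40·(-30) = 4200.
∂h/∂x = [(+0.4)·(-60) − (+0.7)·(-30)] / 4200 = -0.0007143
∂h/∂y = [(-50)·(+0.7) − 40·(+0.4)] / 4200 = -0.01214
h(-100, 255) = 358.6 + (-0.0007143)·(-365) + (-0.01214)·(145) = 358.6 +0.261 -1.761 = 357.100 m.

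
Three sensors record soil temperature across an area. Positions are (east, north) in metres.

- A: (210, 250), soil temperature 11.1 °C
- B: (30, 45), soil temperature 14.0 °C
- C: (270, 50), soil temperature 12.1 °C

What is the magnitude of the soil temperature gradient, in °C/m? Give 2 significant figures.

0.011 °C/m

Three-point gradient (reference A): Δ to B = (-180, -205, +2.9), Δ to C = (60, -200, +1.0).
∂T/∂x = -0.007764, ∂T/∂y = -0.007329 (det = 48300).
|∇f| = √(-0.007764² + -0.007329²) = 0.01068 °C/m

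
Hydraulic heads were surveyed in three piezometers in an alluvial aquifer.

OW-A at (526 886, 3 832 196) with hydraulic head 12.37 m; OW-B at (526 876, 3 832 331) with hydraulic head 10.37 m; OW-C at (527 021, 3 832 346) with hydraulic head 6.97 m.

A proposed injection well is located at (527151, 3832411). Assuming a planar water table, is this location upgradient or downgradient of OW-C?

downgradient

Taking OW-A as reference: OW-B−OW-A = (-10, 135, -2.00); OW-C−OW-A = (135, 150, -5.40).
Solve a·Δx + b·Δy = Δh: det = (-10)·150 − 135·135 = -19725.
∂h/∂x = [(-2.00)·150 − (-5.40)·135] / -19725 = -0.02175
∂h/∂y = [(-10)·(-5.40) − 135·(-2.00)] / -19725 = -0.01643
Head at (527151, 3832411) = 12.37 + (-0.02175)·(265) + (-0.01643)·(215) = 3.07 m.
That is lower than the 6.97 m at OW-C, so the point is downgradient.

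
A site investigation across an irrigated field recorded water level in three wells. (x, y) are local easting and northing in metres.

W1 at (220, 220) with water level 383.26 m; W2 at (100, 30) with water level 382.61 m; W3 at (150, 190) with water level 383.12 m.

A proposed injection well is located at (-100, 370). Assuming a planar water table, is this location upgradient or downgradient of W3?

Differences from W1: to W2 (Δx, Δy, Δh) = (-120, -190, -0.65); to W3 = (-70, -30, -0.14).
Determinant of the coordinate differences = (-120)·(-30) − (-70)·(-190) = -9700.
∂h/∂x = [(-0.65)·(-30) − (-0.14)·(-190)] / -9700 = +0.0007320
∂h/∂y = [(-120)·(-0.14) − (-70)·(-0.65)] / -9700 = +0.002959
Head at (-100, 370) = 383.26 + (+0.0007320)·(-320) + (+0.002959)·(150) = 383.47 m.
That is higher than the 383.12 m at W3, so the point is upgradient.

upgradient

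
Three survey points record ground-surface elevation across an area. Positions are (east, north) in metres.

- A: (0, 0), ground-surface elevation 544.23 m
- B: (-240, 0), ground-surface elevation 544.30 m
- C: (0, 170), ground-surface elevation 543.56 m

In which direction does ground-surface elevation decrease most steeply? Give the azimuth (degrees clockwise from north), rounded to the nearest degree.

004°

∂z/∂x = (544.30 − 544.23) / (-240 − 0) = -0.0002917
∂z/∂y = (543.56 − 544.23) / (170 − 0) = -0.003941
Steepest decrease is along −∇f: components (+0.0002917 E, +0.003941 N).
Azimuth = atan2(+0.0002917, +0.003941) = 4.2° ≈ 004°.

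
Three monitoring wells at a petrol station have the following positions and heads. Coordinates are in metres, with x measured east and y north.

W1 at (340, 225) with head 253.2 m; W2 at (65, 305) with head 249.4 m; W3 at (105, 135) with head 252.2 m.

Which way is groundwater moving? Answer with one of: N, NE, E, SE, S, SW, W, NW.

NW

With h = a·x + b·y + c and W1 as origin, the differences give:
  (-275)·a + 80·b = -3.8
  (-235)·a + (-90)·b = -1.0
Eliminate b (×(-90) and ×80, subtract): 43550·a = 422.00 → a = ∂h/∂x = +0.009690
Back-substitute: b = ∂h/∂y = -0.01419.
Flow = −∇h = (-0.009690 east, +0.01419 north), which points northwest.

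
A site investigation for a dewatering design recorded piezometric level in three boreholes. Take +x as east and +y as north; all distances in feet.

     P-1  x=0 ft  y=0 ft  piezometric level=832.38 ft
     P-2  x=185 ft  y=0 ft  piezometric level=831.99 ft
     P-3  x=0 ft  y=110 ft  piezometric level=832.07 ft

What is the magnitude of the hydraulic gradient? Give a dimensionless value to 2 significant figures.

∂h/∂x = (831.99 − 832.38) / (185 − 0) = -0.002108
∂h/∂y = (832.07 − 832.38) / (110 − 0) = -0.002818
|∇h| = √(-0.002108² + -0.002818²) = 0.003519

0.0035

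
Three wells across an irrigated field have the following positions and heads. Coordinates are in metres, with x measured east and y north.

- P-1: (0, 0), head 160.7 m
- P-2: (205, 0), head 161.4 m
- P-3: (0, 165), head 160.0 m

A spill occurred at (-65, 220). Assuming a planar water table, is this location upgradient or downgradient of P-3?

∂h/∂x = (161.4 − 160.7) / (205 − 0) = +0.003415
∂h/∂y = (160.0 − 160.7) / (165 − 0) = -0.004242
Head at (-65, 220) = 160.7 + (+0.003415)·(-65) + (-0.004242)·(220) = 159.54 m.
That is lower than the 160.0 m at P-3, so the point is downgradient.

downgradient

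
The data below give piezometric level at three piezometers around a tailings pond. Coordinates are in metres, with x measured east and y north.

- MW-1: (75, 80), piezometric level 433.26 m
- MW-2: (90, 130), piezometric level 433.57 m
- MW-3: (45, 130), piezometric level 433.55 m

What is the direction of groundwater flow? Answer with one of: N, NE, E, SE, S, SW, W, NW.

S

With h = a·x + b·y + c and MW-1 as origin, the differences give:
  15·a + 50·b = +0.31
  (-30)·a + 50·b = +0.29
Eliminate b (×50 and ×50, subtract): 2250·a = 1.000 → a = ∂h/∂x = +0.0004444
Back-substitute: b = ∂h/∂y = +0.006067.
Flow = −∇h = (-0.0004444 east, -0.006067 north), which points south.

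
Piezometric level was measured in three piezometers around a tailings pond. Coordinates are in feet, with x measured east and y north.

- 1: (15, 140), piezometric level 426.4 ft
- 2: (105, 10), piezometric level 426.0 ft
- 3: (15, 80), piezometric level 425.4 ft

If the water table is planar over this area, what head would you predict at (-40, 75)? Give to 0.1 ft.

424.2 ft

Taking 1 as reference: 2−1 = (90, -130, -0.4); 3−1 = (0, -60, -1.0).
Determinant of the coordinate differences = 90·(-60) − 0·(-130) = -5400.
∂h/∂x = [(-0.4)·(-60) − (-1.0)·(-130)] / -5400 = +0.01963
∂h/∂y = [90·(-1.0) − 0·(-0.4)] / -5400 = +0.01667
h(-40, 75) = 426.4 + (+0.01963)·(-55) + (+0.01667)·(-65) = 426.4 -1.080 -1.083 = 424.237 ft.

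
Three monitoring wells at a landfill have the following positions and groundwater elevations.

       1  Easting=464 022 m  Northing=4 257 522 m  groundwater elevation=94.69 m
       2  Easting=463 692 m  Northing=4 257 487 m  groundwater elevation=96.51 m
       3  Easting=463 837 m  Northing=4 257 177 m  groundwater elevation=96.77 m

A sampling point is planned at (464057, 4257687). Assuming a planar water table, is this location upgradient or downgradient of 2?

downgradient

Taking 1 as reference: 2−1 = (-330, -35, +1.82); 3−1 = (-185, -345, +2.08).
Determinant of the coordinate differences = (-330)·(-345) − (-185)·(-35) = 107375.
∂h/∂x = [(+1.82)·(-345) − (+2.08)·(-35)] / 107375 = -0.005170
∂h/∂y = [(-330)·(+2.08) − (-185)·(+1.82)] / 107375 = -0.003257
Head at (464057, 4257687) = 94.69 + (-0.005170)·(35) + (-0.003257)·(165) = 93.97 m.
That is lower than the 96.51 m at 2, so the point is downgradient.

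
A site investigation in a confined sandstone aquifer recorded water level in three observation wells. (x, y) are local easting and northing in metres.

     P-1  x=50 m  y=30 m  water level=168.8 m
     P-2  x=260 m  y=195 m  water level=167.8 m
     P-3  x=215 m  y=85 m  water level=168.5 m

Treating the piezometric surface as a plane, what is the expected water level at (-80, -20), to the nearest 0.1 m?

With h = a·x + b·y + c and P-1 as origin, the differences give:
  210·a + 165·b = -1.0
  165·a + 55·b = -0.3
Eliminate b (×55 and ×165, subtract): -15675·a = -5.50 → a = ∂h/∂x = +0.0003509
Back-substitute: b = ∂h/∂y = -0.006507.
h(-80, -20) = 168.8 + (+0.0003509)·(-130) + (-0.006507)·(-50) = 168.8 -0.046 +0.325 = 169.080 m.

169.1 m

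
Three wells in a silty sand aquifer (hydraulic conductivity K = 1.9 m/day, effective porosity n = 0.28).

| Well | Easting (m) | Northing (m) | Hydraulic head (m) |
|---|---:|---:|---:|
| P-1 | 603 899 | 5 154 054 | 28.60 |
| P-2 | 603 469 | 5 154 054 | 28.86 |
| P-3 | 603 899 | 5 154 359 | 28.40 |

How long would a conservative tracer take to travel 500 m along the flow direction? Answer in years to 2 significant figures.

230 years

∂h/∂x = (28.86 − 28.60) / (603469 − 603899) = -0.0006047
∂h/∂y = (28.40 − 28.60) / (5154359 − 5154054) = -0.0006557
|∇h| = √(-0.0006047² + -0.0006557²) = 0.000892
Seepage velocity v = K·i/n = 1.9 × 0.000892 / 0.28 = 0.006053 m/day.
t = 500 / 0.006053 = 8.26e+04 days = 226 years.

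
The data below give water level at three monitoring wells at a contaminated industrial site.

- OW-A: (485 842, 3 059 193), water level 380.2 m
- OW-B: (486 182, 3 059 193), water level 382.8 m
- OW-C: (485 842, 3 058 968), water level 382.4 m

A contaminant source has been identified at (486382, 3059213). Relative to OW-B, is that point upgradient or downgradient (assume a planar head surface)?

∂h/∂x = (382.8 − 380.2) / (486182 − 485842) = +0.007647
∂h/∂y = (382.4 − 380.2) / (3058968 − 3059193) = -0.009778
Head at (486382, 3059213) = 380.2 + (+0.007647)·(540) + (-0.009778)·(20) = 384.13 m.
That is higher than the 382.8 m at OW-B, so the point is upgradient.

upgradient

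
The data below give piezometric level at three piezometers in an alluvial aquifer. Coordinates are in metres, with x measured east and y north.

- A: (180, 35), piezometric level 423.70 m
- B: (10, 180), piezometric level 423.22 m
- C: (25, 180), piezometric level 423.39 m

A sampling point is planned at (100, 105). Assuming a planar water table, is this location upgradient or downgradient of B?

upgradient

Taking A as reference: B−A = (-170, 145, -0.48); C−A = (-155, 145, -0.31).
Solve a·Δx + b·Δy = Δh: det = (-170)·145 − (-155)·145 = -2175.
∂h/∂x = [(-0.48)·145 − (-0.31)·145] / -2175 = +0.01133
∂h/∂y = [(-170)·(-0.31) − (-155)·(-0.48)] / -2175 = +0.009977
Head at (100, 105) = 423.70 + (+0.01133)·(-80) + (+0.009977)·(70) = 423.49 m.
That is higher than the 423.22 m at B, so the point is upgradient.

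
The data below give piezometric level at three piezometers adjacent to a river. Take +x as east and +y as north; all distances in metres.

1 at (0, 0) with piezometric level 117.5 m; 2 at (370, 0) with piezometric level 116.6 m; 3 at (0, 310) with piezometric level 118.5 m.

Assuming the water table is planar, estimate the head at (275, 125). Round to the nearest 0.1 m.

117.2 m

∂h/∂x = (116.6 − 117.5) / (370 − 0) = -0.002432
∂h/∂y = (118.5 − 117.5) / (310 − 0) = +0.003226
h(275, 125) = 117.5 + (-0.002432)·(275) + (+0.003226)·(125) = 117.5 -0.669 +0.403 = 117.234 m.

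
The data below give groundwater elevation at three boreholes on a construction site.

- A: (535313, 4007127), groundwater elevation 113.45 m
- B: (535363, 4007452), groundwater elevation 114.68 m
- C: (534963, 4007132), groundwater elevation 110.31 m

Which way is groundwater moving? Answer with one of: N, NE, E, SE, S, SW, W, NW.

W

Differences from A: to B (Δx, Δy, Δh) = (50, 325, +1.23); to C = (-350, 5, -3.14).
Determinant of the coordinate differences = 50·5 − (-350)·325 = 114000.
∂h/∂x = [(+1.23)·5 − (-3.14)·325] / 114000 = +0.009006
∂h/∂y = [50·(-3.14) − (-350)·(+1.23)] / 114000 = +0.002399
Flow = −∇h = (-0.009006 east, -0.002399 north), which points west.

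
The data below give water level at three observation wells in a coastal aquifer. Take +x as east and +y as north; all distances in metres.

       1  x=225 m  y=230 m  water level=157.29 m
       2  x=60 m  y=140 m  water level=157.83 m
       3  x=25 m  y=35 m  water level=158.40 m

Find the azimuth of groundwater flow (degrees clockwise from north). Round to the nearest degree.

With h = a·x + b·y + c and 1 as origin, the differences give:
  (-165)·a + (-90)·b = +0.54
  (-200)·a + (-195)·b = +1.11
Eliminate b (×(-195) and ×(-90), subtract): 14175·a = -5.400 → a = ∂h/∂x = -0.0003810
Back-substitute: b = ∂h/∂y = -0.005302.
Flow direction (−∇h) has components (+0.0003810 E, +0.005302 N).
Azimuth = atan2(E, N) = atan2(+0.0003810, +0.005302) = 4.1° ≈ 004°.

004°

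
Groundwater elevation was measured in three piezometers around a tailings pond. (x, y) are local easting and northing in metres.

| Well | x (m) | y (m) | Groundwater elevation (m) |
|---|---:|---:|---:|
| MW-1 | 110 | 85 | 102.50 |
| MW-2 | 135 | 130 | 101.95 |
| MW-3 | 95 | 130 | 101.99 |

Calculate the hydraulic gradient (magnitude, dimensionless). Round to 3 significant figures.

0.0117

With h = a·x + b·y + c and MW-1 as origin, the differences give:
  25·a + 45·b = -0.55
  (-15)·a + 45·b = -0.51
Eliminate b (×45 and ×45, subtract): 1800·a = -1.800 → a = ∂h/∂x = -0.0010000
Back-substitute: b = ∂h/∂y = -0.01167.
|∇h| = √(-0.0010000² + -0.01167²) = 0.01171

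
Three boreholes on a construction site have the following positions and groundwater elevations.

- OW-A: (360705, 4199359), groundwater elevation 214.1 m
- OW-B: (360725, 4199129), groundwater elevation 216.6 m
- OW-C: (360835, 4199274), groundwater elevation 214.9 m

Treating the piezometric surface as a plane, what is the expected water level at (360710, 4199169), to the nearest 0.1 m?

216.2 m

With h = a·x + b·y + c and OW-A as origin, the differences give:
  20·a + (-230)·b = +2.5
  130·a + (-85)·b = +0.8
Eliminate b (×(-85) and ×(-230), subtract): 28200·a = -28.50 → a = ∂h/∂x = -0.001011
Back-substitute: b = ∂h/∂y = -0.01096.
h(360710, 4199169) = 214.1 + (-0.001011)·(5) + (-0.01096)·(-190) = 214.1 -0.005 +2.082 = 216.177 m.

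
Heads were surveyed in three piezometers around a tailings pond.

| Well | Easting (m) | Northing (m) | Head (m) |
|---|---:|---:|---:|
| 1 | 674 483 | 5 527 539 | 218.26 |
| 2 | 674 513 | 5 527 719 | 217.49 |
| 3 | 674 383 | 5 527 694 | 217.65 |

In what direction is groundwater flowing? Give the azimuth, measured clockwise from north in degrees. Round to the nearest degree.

006°

With h = a·x + b·y + c and 1 as origin, the differences give:
  30·a + 180·b = -0.77
  (-100)·a + 155·b = -0.61
Eliminate b (×155 and ×180, subtract): 22650·a = -9.550 → a = ∂h/∂x = -0.0004216
Back-substitute: b = ∂h/∂y = -0.004208.
Flow direction (−∇h) has components (+0.0004216 E, +0.004208 N).
Azimuth = atan2(E, N) = atan2(+0.0004216, +0.004208) = 5.7° ≈ 006°.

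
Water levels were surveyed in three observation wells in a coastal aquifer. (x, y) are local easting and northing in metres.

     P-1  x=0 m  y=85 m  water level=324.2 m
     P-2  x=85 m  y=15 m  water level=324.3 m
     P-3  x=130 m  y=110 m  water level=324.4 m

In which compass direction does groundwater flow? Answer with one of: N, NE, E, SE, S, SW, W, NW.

W

Taking P-1 as reference: P-2−P-1 = (85, -70, +0.1); P-3−P-1 = (130, 25, +0.2).
Determinant of the coordinate differences = 85·25 − 130·(-70) = 11225.
∂h/∂x = [(+0.1)·25 − (+0.2)·(-70)] / 11225 = +0.001470
∂h/∂y = [85·(+0.2) − 130·(+0.1)] / 11225 = +0.0003563
Flow = −∇h = (-0.001470 east, -0.0003563 north), which points west.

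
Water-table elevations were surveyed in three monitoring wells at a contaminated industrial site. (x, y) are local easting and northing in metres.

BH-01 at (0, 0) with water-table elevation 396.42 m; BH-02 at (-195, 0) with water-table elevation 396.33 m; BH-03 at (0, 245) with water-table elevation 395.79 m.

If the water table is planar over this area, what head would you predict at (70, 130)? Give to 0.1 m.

∂h/∂x = (396.33 − 396.42) / (-195 − 0) = +0.0004615
∂h/∂y = (395.79 − 396.42) / (245 − 0) = -0.002571
h(70, 130) = 396.42 + (+0.0004615)·(70) + (-0.002571)·(130) = 396.42 +0.032 -0.334 = 396.118 m.

396.1 m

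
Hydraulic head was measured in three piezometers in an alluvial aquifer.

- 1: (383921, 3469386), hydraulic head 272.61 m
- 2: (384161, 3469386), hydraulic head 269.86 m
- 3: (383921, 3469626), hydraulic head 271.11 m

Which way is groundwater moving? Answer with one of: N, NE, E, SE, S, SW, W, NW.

NE

∂h/∂x = (269.86 − 272.61) / (384161 − 383921) = -0.01146
∂h/∂y = (271.11 − 272.61) / (3469626 − 3469386) = -0.006250
Flow = −∇h = (+0.01146 east, +0.006250 north), which points northeast.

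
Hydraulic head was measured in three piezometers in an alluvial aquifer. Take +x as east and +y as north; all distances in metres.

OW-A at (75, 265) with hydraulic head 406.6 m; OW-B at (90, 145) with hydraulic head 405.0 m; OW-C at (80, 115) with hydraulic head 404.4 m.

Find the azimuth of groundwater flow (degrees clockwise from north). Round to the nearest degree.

Differences from OW-A: to OW-B (Δx, Δy, Δh) = (15, -120, -1.6); to OW-C = (5, -150, -2.2).
Solve a·Δx + b·Δy = Δh: det = 15·(-150) − 5·(-120) = -1650.
∂h/∂x = [(-1.6)·(-150) − (-2.2)·(-120)] / -1650 = +0.01455
∂h/∂y = [15·(-2.2) − 5·(-1.6)] / -1650 = +0.01515
Flow direction (−∇h) has components (-0.01455 E, -0.01515 N).
Azimuth = atan2(E, N) = atan2(-0.01455, -0.01515) = 223.8° ≈ 224°.

224°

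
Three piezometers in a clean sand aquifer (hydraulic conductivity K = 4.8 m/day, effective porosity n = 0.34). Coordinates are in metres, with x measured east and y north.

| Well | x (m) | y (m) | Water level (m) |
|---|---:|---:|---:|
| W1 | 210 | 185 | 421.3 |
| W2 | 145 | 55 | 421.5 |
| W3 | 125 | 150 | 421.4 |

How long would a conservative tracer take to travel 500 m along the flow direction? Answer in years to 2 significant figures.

With h = a·x + b·y + c and W1 as origin, the differences give:
  (-65)·a + (-130)·b = +0.2
  (-85)·a + (-35)·b = +0.1
Eliminate b (×(-35) and ×(-130), subtract): -8775·a = 6.00 → a = ∂h/∂x = -0.0006838
Back-substitute: b = ∂h/∂y = -0.001197.
|∇h| = √(-0.0006838² + -0.001197²) = 0.001379
Seepage velocity v = K·i/n = 4.8 × 0.001379 / 0.34 = 0.01947 m/day.
t = 500 / 0.01947 = 2.568e+04 days = 70.3 years.

70 years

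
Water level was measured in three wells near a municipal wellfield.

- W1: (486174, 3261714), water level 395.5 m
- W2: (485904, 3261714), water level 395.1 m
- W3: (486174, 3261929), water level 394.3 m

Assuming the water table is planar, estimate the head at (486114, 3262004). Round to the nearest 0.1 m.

∂h/∂x = (395.1 − 395.5) / (485904 − 486174) = +0.001481
∂h/∂y = (394.3 − 395.5) / (3261929 − 3261714) = -0.005581
h(486114, 3262004) = 395.5 + (+0.001481)·(-60) + (-0.005581)·(290) = 395.5 -0.089 -1.619 = 393.793 m.

393.8 m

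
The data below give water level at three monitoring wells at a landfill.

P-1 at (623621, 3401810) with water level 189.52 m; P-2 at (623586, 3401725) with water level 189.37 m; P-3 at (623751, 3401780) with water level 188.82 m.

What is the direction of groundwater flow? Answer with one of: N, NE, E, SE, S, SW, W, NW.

Taking P-1 as reference: P-2−P-1 = (-35, -85, -0.15); P-3−P-1 = (130, -30, -0.70).
Solve a·Δx + b·Δy = Δh: det = (-35)·(-30) − 130·(-85) = 12100.
∂h/∂x = [(-0.15)·(-30) − (-0.70)·(-85)] / 12100 = -0.004545
∂h/∂y = [(-35)·(-0.70) − 130·(-0.15)] / 12100 = +0.003636
Flow = −∇h = (+0.004545 east, -0.003636 north), which points southeast.

SE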